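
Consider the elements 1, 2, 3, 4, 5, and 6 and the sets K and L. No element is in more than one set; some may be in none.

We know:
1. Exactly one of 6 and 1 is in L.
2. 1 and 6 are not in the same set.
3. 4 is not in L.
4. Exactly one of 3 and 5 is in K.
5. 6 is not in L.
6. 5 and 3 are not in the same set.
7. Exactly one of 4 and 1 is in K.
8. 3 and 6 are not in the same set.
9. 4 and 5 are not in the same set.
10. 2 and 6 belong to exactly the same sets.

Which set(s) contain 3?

From (3): 4 ∉ L.
From (5): 6 ∉ L.
(1) (exactly one): 1 ∈ L.
(7) (exactly one): 4 ∈ K.
(9): 5 ∉ K.
(10): 2 matches 6: 2 ∉ L.
(4) (exactly one): 3 ∈ K.
(8): 6 ∉ K.
(10): 2 matches 6: 2 ∉ K.

3: K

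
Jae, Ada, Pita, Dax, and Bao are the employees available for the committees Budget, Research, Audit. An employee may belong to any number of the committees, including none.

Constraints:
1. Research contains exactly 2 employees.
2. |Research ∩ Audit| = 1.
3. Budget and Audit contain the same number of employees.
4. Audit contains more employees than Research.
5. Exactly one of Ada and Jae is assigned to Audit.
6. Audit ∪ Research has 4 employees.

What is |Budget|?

3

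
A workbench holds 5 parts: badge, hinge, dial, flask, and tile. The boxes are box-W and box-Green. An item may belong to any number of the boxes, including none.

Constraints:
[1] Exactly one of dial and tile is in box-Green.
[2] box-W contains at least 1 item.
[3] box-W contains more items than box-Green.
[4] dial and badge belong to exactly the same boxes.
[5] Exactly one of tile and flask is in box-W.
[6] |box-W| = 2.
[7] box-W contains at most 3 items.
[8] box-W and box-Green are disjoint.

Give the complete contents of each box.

box-W = {flask, hinge}; box-Green = {tile}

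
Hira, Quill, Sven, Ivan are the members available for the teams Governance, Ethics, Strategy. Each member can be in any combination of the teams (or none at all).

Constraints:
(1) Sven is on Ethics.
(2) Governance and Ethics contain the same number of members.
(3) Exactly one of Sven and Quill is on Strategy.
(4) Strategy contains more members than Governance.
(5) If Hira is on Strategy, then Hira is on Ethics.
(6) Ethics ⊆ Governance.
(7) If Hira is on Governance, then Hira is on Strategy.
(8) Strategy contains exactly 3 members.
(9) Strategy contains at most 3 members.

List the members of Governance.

Governance = {Hira, Sven}

From (1): Sven ∈ Ethics.
(6) with Sven ∈ Ethics: Sven ∈ Governance.
Suppose Hira ∉ Governance: no assignment then satisfies all the clues, so Hira ∈ Governance.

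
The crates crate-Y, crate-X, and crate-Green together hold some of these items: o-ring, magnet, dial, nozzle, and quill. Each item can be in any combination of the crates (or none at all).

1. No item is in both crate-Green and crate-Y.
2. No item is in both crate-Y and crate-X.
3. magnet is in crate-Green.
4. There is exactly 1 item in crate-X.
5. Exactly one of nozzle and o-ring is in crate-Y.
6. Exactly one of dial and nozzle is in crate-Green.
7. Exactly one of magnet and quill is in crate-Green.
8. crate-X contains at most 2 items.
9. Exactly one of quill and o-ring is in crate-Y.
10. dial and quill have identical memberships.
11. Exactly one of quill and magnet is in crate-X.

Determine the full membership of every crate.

From (3): magnet ∈ crate-Green.
(1) (disjoint): magnet ∉ crate-Y.
(7) (exactly one): quill ∉ crate-Green.
(10): dial matches quill: dial ∉ crate-Green.
(6) (exactly one): nozzle ∈ crate-Green.
(1) (disjoint): nozzle ∉ crate-Y.
(5) (exactly one): o-ring ∈ crate-Y.
(9) (exactly one): quill ∉ crate-Y.
(10): dial matches quill: dial ∉ crate-Y.
(1) (disjoint): o-ring ∉ crate-Green.
(2) (disjoint): o-ring ∉ crate-X.
Suppose magnet ∉ crate-X: no assignment then satisfies all the clues, so magnet ∈ crate-X.

crate-Y = {o-ring}; crate-X = {magnet}; crate-Green = {magnet, nozzle}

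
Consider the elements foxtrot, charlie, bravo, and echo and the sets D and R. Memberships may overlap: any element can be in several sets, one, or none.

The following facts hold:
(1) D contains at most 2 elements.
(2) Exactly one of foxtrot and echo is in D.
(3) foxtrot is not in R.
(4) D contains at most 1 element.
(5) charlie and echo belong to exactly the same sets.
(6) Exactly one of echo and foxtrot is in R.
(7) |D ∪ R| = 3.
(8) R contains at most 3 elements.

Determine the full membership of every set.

D = {foxtrot}; R = {charlie, echo}

From (3): foxtrot ∉ R.
(6) (exactly one): echo ∈ R.
(5): charlie matches echo: charlie ∈ R.
Suppose foxtrot ∉ D: no assignment then satisfies all the clues, so foxtrot ∈ D.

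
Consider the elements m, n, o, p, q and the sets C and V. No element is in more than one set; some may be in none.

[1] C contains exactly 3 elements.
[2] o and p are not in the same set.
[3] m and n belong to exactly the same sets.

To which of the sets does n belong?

n: C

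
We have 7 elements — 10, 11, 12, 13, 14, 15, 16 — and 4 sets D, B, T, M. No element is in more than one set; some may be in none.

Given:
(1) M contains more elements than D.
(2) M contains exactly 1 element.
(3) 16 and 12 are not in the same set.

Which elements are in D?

D = {}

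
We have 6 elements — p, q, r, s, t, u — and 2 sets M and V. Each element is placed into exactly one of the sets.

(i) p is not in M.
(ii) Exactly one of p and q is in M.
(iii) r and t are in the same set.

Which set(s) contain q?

From (i): p ∉ M.
(ii) (exactly one): q ∈ M.
Only one set left: p ∈ V.

q: M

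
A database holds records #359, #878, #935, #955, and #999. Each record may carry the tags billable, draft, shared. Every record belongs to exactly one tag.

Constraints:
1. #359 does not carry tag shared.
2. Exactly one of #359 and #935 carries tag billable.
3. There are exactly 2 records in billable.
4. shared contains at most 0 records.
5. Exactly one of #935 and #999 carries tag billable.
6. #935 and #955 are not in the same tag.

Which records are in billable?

billable = {#878, #935}

From (1): #359 ∉ shared.
(4): shared already has 0, so the rest are out.
Suppose #359 ∈ billable: no assignment then satisfies all the clues, so #359 ∉ billable.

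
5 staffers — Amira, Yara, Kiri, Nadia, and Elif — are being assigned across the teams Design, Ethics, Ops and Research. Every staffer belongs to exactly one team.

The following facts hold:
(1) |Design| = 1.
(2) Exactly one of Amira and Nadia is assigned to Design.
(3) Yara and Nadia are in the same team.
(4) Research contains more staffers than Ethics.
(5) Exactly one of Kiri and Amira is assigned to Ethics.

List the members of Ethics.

Ethics = {Kiri}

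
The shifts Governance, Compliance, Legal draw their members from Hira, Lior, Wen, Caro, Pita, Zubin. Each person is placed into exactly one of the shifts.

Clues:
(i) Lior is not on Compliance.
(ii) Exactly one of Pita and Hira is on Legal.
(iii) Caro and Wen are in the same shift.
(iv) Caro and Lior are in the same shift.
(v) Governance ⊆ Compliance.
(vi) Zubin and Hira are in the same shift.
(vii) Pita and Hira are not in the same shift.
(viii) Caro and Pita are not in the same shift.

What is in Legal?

From (i): Lior ∉ Compliance.
(iv): Caro matches Lior: Caro ∉ Compliance.
(v) contrapositive: Lior ∉ Governance.
(v) contrapositive: Caro ∉ Governance.
Only one shift left: Lior ∈ Legal.
Only one shift left: Caro ∈ Legal.
(iii): Wen matches Caro: Wen ∉ Governance.
(iii): Wen matches Caro: Wen ∉ Compliance.
(iii): Wen matches Caro: Wen ∈ Legal.
(viii): Pita ∉ Legal.
(ii) (exactly one): Hira ∈ Legal.
(vi): Zubin matches Hira: Zubin ∈ Legal.

Legal = {Caro, Hira, Lior, Wen, Zubin}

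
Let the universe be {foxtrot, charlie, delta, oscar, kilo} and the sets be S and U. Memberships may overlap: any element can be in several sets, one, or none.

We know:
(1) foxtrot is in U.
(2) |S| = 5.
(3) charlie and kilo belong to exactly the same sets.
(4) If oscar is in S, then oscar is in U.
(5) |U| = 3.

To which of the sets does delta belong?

delta: S, U

From (1): foxtrot ∈ U.
(2): only 5 candidates remain for S, so all are in.
(4): oscar ∈ U.
Suppose delta ∉ U: no assignment then satisfies all the clues, so delta ∈ U.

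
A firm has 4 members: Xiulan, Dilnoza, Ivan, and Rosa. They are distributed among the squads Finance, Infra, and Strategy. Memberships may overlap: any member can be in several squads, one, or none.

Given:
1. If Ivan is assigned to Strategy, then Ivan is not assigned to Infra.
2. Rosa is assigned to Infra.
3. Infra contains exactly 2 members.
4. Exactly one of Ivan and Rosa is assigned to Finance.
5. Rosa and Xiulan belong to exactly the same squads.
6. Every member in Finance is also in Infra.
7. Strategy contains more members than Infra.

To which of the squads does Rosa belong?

From (2): Rosa ∈ Infra.
(5): Xiulan matches Rosa: Xiulan ∈ Infra.
(3): Infra already has 2, so the rest are out.
(6) contrapositive: Dilnoza ∉ Finance.
(6) contrapositive: Ivan ∉ Finance.
(4) (exactly one): Rosa ∈ Finance.
(5): Xiulan matches Rosa: Xiulan ∈ Finance.
Suppose Rosa ∉ Strategy: no assignment then satisfies all the clues, so Rosa ∈ Strategy.

Rosa: Finance, Infra, Strategy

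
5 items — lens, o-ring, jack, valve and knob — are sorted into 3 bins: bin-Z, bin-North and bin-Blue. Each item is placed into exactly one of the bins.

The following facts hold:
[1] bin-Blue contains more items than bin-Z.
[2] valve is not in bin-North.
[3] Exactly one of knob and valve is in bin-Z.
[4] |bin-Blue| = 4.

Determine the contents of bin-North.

bin-North = {}

From (2): valve ∉ bin-North.
Suppose lens ∈ bin-North: no assignment then satisfies all the clues, so lens ∉ bin-North.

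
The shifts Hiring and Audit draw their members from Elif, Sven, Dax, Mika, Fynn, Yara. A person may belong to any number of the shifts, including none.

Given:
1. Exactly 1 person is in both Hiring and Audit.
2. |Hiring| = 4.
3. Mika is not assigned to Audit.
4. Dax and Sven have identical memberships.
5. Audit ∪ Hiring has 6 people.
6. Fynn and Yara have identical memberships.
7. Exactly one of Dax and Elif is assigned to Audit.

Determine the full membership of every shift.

Hiring = {Dax, Elif, Mika, Sven}; Audit = {Elif, Fynn, Yara}

From (3): Mika ∉ Audit.
Suppose Elif ∉ Hiring: no assignment then satisfies all the clues, so Elif ∈ Hiring.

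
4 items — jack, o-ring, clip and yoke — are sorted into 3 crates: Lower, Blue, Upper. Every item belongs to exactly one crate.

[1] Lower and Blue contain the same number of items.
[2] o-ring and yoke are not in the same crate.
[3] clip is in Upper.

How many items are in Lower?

1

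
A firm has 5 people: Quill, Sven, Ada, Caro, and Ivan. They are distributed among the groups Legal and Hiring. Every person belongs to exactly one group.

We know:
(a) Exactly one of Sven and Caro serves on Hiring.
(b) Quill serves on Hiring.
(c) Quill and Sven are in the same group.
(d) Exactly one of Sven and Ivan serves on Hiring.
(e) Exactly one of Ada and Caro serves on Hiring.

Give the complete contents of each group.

Legal = {Caro, Ivan}; Hiring = {Ada, Quill, Sven}

From (b): Quill ∈ Hiring.
(c): Sven matches Quill: Sven ∉ Legal.
(c): Sven matches Quill: Sven ∈ Hiring.
(d) (exactly one): Ivan ∉ Hiring.
Only one group left: Ivan ∈ Legal.
(a) (exactly one): Caro ∉ Hiring.
(e) (exactly one): Ada ∈ Hiring.
Only one group left: Caro ∈ Legal.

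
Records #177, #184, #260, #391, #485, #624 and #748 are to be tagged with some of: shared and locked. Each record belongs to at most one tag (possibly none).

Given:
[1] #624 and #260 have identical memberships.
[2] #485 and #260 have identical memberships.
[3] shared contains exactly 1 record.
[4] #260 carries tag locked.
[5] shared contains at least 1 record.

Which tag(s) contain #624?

From (4): #260 ∈ locked.
(1): #624 matches #260: #624 ∉ shared.
(1): #624 matches #260: #624 ∈ locked.
(2): #485 matches #260: #485 ∉ shared.
(2): #485 matches #260: #485 ∈ locked.

#624: locked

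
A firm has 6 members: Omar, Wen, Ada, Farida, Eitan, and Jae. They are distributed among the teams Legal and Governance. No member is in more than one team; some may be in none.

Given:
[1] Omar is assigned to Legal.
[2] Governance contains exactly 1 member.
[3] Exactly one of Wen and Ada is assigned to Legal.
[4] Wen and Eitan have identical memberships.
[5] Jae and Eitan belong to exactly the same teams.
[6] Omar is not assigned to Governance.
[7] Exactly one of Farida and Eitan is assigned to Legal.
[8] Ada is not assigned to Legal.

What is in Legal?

From (1): Omar ∈ Legal.
From (8): Ada ∉ Legal.
(3) (exactly one): Wen ∈ Legal.
(4): Eitan matches Wen: Eitan ∈ Legal.
(5): Jae matches Eitan: Jae ∈ Legal.
(7) (exactly one): Farida ∉ Legal.

Legal = {Eitan, Jae, Omar, Wen}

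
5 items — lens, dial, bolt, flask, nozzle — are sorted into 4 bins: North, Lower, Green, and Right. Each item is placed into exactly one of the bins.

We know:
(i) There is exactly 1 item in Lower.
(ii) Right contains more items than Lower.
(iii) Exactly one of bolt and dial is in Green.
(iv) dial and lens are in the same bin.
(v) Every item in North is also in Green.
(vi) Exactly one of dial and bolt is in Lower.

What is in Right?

Right = {flask, nozzle}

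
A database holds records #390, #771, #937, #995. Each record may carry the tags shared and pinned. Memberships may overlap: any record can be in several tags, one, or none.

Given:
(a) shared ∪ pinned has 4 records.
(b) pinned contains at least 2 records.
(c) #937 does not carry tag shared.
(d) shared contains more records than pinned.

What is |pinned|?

2

From (c): #937 ∉ shared.
Suppose #390 ∉ shared: no assignment then satisfies all the clues, so #390 ∈ shared.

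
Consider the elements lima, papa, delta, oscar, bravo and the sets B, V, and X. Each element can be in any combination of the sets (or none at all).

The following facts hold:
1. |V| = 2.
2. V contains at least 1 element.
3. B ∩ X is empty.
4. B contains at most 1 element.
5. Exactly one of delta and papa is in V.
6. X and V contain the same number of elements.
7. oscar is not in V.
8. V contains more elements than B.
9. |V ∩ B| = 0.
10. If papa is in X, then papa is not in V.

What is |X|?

2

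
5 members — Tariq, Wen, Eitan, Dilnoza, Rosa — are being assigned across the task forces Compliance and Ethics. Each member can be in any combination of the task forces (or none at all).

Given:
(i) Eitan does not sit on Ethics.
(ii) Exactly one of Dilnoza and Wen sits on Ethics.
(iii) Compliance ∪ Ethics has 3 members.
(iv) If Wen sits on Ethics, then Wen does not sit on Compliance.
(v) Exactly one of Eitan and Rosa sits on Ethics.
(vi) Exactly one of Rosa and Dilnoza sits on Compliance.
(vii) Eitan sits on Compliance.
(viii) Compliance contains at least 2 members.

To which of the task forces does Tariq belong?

Tariq: none

From (i): Eitan ∉ Ethics.
From (vii): Eitan ∈ Compliance.
(v) (exactly one): Rosa ∈ Ethics.
Suppose Tariq ∈ Compliance: no assignment then satisfies all the clues, so Tariq ∉ Compliance.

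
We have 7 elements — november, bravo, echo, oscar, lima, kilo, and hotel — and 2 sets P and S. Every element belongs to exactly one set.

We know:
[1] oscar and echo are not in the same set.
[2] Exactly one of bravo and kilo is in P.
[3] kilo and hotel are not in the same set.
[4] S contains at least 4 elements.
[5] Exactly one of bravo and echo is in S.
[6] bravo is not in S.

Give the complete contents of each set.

From (6): bravo ∉ S.
(5) (exactly one): echo ∈ S.
Only one set left: bravo ∈ P.
(1): oscar ∉ S.
(2) (exactly one): kilo ∉ P.
Only one set left: oscar ∈ P.
Only one set left: kilo ∈ S.
(3): hotel ∉ S.
(4): only 4 candidates remain for S, so all are in.
Only one set left: hotel ∈ P.

P = {bravo, hotel, oscar}; S = {echo, kilo, lima, november}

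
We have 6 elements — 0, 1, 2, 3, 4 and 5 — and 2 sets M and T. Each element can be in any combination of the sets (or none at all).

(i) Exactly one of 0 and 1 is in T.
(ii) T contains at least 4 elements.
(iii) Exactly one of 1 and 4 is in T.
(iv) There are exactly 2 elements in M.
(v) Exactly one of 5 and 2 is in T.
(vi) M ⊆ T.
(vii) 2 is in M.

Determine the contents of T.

T = {0, 2, 3, 4}

From (vii): 2 ∈ M.
(vi) with 2 ∈ M: 2 ∈ T.
(v) (exactly one): 5 ∉ T.
(vi) contrapositive: 5 ∉ M.
Suppose 0 ∉ T: no assignment then satisfies all the clues, so 0 ∈ T.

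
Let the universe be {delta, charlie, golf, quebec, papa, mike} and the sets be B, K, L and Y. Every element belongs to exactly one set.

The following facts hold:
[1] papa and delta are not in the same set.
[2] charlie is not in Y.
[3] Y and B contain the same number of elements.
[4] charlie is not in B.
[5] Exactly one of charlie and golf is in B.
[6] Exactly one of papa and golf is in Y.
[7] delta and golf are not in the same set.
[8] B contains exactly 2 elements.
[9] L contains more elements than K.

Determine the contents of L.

L = {charlie, delta}

From (2): charlie ∉ Y.
From (4): charlie ∉ B.
(5) (exactly one): golf ∈ B.
(6) (exactly one): papa ∈ Y.
(7): delta ∉ B.
(1): delta ∉ Y.
Suppose delta ∉ L: no assignment then satisfies all the clues, so delta ∈ L.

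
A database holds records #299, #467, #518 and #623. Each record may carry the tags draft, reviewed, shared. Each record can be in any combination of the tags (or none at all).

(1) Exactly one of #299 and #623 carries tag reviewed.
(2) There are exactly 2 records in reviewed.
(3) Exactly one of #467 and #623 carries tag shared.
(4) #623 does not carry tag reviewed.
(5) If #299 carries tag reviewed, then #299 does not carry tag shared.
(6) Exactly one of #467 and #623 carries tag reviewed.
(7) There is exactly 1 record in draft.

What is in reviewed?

reviewed = {#299, #467}

From (4): #623 ∉ reviewed.
(1) (exactly one): #299 ∈ reviewed.
(5): #299 ∉ shared.
(6) (exactly one): #467 ∈ reviewed.
(2): reviewed already has 2, so the rest are out.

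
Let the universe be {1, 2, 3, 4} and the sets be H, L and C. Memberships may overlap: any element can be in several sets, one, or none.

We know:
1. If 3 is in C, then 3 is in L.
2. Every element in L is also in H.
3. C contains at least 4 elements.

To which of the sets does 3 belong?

(3): only 4 candidates remain for C, so all are in.
(1): 3 ∈ L.
(2) with 3 ∈ L: 3 ∈ H.

3: C, H, L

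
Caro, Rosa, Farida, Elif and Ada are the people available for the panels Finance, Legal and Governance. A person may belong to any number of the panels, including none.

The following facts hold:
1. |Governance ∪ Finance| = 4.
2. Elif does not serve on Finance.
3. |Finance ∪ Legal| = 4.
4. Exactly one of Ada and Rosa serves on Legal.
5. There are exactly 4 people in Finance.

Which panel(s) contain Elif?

Elif: none

From (2): Elif ∉ Finance.
(5): only 4 candidates remain for Finance, so all are in.
Suppose Elif ∈ Legal: no assignment then satisfies all the clues, so Elif ∉ Legal.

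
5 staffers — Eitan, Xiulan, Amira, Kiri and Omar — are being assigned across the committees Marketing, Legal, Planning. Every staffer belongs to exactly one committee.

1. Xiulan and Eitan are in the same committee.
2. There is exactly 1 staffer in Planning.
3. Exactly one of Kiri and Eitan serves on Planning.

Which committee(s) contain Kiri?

Kiri: Planning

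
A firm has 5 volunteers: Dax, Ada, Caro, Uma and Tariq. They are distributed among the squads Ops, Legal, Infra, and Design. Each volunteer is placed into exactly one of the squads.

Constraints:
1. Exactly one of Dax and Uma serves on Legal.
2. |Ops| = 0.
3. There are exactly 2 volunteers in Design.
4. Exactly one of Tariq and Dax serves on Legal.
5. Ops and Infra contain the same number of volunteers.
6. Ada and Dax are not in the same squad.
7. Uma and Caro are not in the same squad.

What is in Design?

Design = {Caro, Dax}

(2): Ops already has 0, so the rest are out.
Suppose Dax ∉ Design: no assignment then satisfies all the clues, so Dax ∈ Design.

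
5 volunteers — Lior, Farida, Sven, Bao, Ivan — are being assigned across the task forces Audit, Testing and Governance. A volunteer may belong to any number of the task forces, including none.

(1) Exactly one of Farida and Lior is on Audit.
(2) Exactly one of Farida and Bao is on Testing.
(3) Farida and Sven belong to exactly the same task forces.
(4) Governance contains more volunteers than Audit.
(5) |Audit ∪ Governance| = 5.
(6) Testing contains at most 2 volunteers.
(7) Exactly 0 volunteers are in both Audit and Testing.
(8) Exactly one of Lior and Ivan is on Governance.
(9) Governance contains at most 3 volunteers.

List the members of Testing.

Testing = {Farida, Sven}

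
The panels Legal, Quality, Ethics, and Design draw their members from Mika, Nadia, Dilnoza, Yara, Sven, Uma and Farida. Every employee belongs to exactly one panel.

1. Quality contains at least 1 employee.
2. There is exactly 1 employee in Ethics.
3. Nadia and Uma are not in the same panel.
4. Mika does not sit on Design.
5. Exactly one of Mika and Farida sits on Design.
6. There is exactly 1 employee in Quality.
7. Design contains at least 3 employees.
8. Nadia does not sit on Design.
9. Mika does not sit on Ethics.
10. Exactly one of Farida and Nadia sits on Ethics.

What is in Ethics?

From (4): Mika ∉ Design.
From (8): Nadia ∉ Design.
From (9): Mika ∉ Ethics.
(5) (exactly one): Farida ∈ Design.
(10) (exactly one): Nadia ∈ Ethics.
(2): Ethics already has 1, so the rest are out.

Ethics = {Nadia}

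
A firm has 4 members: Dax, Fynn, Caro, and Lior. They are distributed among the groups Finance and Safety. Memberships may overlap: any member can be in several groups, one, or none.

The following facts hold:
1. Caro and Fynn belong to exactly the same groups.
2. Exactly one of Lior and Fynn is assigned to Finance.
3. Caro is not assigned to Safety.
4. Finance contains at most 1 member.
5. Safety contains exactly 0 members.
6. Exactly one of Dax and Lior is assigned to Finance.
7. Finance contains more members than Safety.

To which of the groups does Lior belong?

From (3): Caro ∉ Safety.
(1): Fynn matches Caro: Fynn ∉ Safety.
(5): Safety already has 0, so the rest are out.
Suppose Lior ∉ Finance: no assignment then satisfies all the clues, so Lior ∈ Finance.

Lior: Finance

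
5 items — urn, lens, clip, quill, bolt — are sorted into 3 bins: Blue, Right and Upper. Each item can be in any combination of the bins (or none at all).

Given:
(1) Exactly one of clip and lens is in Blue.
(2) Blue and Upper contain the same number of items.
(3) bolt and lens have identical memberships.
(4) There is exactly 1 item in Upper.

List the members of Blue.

Blue = {clip}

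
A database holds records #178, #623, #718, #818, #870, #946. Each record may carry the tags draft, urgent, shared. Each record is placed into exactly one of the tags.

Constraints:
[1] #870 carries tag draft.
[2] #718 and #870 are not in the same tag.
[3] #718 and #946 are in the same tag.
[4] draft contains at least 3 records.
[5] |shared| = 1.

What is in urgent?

urgent = {#718, #946}

From (1): #870 ∈ draft.
(2): #718 ∉ draft.
(3): #946 matches #718: #946 ∉ draft.
Suppose #178 ∈ urgent: no assignment then satisfies all the clues, so #178 ∉ urgent.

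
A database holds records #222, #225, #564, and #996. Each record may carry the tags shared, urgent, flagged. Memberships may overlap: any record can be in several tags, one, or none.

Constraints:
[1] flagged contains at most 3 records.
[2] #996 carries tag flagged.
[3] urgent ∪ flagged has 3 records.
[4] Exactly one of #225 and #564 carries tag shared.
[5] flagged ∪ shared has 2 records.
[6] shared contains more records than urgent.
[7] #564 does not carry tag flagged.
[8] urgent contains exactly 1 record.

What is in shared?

shared = {#225, #996}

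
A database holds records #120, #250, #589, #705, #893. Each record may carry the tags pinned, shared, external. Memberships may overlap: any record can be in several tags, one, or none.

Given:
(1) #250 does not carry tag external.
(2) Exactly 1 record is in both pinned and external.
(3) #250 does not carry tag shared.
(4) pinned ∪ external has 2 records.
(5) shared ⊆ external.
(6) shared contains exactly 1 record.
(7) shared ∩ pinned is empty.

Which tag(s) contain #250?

#250: none

From (1): #250 ∉ external.
From (3): #250 ∉ shared.
Suppose #250 ∈ pinned: no assignment then satisfies all the clues, so #250 ∉ pinned.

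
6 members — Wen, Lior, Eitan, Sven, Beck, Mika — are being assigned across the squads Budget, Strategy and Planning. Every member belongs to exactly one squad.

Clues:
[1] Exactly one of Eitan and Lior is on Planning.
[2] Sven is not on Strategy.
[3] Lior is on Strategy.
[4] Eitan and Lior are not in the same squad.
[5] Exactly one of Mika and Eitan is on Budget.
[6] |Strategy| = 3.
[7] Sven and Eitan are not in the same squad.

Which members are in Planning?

Planning = {Eitan}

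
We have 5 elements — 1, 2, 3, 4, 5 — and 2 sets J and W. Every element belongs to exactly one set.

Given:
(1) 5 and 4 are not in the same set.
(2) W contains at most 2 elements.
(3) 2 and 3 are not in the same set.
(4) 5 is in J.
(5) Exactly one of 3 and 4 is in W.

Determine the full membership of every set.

From (4): 5 ∈ J.
(1): 4 ∉ J.
Only one set left: 4 ∈ W.
(5) (exactly one): 3 ∉ W.
Only one set left: 3 ∈ J.
(3): 2 ∉ J.
Only one set left: 2 ∈ W.
(2): W already has 2, so the rest are out.
Only one set left: 1 ∈ J.

J = {1, 3, 5}; W = {2, 4}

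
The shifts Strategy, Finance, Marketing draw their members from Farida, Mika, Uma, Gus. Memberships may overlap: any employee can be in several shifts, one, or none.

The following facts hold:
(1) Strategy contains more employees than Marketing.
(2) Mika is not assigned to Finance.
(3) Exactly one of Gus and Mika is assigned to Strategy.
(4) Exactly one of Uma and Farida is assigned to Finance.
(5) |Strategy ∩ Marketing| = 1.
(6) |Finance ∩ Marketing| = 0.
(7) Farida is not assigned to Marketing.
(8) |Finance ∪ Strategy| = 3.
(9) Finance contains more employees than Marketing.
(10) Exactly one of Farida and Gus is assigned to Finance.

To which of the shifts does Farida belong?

Farida: none

From (2): Mika ∉ Finance.
From (7): Farida ∉ Marketing.
Suppose Farida ∈ Strategy: no assignment then satisfies all the clues, so Farida ∉ Strategy.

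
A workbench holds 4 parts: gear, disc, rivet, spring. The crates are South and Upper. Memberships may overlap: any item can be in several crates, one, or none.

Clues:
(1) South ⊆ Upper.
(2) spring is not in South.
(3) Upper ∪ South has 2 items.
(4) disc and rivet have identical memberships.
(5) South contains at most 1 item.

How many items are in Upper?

From (2): spring ∉ South.
Suppose disc ∈ South: no assignment then satisfies all the clues, so disc ∉ South.

2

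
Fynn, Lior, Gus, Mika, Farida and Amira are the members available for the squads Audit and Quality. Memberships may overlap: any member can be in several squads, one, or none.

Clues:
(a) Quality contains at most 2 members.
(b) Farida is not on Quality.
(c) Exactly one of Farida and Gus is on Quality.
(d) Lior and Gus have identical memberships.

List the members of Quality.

Quality = {Gus, Lior}

From (b): Farida ∉ Quality.
(c) (exactly one): Gus ∈ Quality.
(d): Lior matches Gus: Lior ∈ Quality.
(a): Quality already has 2, so the rest are out.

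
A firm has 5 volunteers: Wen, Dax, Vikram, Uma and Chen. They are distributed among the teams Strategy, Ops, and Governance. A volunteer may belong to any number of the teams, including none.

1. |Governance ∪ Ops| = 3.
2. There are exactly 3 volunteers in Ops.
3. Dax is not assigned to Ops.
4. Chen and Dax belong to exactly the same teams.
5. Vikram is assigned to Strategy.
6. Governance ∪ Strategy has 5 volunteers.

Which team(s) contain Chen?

From (3): Dax ∉ Ops.
From (5): Vikram ∈ Strategy.
(4): Chen matches Dax: Chen ∉ Ops.
(2): only 3 candidates remain for Ops, so all are in.
Suppose Chen ∉ Strategy: no assignment then satisfies all the clues, so Chen ∈ Strategy.

Chen: Strategy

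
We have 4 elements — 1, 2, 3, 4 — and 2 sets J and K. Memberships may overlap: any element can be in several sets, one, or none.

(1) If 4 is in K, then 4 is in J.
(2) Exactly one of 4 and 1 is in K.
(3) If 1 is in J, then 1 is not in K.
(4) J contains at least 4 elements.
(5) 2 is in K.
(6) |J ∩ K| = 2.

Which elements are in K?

K = {2, 4}

From (5): 2 ∈ K.
(4): only 4 candidates remain for J, so all are in.
(3): 1 ∉ K.
(2) (exactly one): 4 ∈ K.
Suppose 3 ∈ K: no assignment then satisfies all the clues, so 3 ∉ K.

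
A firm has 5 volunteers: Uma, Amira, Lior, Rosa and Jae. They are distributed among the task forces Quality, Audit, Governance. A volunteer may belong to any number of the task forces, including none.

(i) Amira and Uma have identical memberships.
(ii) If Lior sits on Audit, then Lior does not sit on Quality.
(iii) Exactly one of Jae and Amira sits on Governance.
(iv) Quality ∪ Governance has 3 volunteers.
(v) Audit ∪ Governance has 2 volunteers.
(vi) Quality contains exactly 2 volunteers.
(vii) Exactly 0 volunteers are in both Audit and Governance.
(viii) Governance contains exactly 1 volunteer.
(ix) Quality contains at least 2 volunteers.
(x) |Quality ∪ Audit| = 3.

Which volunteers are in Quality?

Quality = {Amira, Uma}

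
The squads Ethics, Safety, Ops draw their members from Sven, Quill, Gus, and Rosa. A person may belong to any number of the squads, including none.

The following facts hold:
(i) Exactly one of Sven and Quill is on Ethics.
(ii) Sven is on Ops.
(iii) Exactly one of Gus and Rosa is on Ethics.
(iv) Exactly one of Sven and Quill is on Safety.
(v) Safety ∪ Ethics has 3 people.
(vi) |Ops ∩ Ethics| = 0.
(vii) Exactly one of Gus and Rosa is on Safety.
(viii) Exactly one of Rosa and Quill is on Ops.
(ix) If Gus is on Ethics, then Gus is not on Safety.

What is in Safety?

Safety = {Quill, Rosa}

From (ii): Sven ∈ Ops.
Suppose Sven ∈ Safety: no assignment then satisfies all the clues, so Sven ∉ Safety.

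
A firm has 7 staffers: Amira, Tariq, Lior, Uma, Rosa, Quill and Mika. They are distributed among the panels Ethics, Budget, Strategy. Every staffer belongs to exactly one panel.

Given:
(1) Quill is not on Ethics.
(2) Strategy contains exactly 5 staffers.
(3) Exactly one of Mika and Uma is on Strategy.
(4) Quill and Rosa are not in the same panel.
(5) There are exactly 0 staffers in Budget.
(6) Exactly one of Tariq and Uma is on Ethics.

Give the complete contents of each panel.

Ethics = {Rosa, Uma}; Budget = {}; Strategy = {Amira, Lior, Mika, Quill, Tariq}

From (1): Quill ∉ Ethics.
(5): Budget already has 0, so the rest are out.
Only one panel left: Quill ∈ Strategy.
(4): Rosa ∉ Strategy.
Only one panel left: Rosa ∈ Ethics.
Suppose Amira ∈ Ethics: no assignment then satisfies all the clues, so Amira ∉ Ethics.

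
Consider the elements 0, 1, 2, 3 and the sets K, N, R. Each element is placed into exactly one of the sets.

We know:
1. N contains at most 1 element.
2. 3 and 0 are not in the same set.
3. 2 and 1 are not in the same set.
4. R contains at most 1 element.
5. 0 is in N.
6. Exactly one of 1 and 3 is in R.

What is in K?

K = {2, 3}

From (5): 0 ∈ N.
(1): N already has 1, so the rest are out.
Suppose 1 ∈ K: no assignment then satisfies all the clues, so 1 ∉ K.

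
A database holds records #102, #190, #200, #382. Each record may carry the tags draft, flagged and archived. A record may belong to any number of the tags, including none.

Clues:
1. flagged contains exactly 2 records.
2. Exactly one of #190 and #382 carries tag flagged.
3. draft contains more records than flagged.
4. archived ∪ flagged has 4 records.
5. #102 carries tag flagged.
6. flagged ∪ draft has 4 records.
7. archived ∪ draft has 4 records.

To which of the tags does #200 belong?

#200: archived, draft

From (5): #102 ∈ flagged.
Suppose #200 ∉ draft: no assignment then satisfies all the clues, so #200 ∈ draft.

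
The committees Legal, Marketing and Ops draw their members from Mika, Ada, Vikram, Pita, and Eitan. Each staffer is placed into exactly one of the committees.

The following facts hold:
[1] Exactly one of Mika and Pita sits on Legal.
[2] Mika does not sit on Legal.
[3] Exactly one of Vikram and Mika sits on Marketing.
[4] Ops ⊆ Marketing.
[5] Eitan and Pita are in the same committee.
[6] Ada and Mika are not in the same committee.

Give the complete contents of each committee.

Legal = {Ada, Eitan, Pita, Vikram}; Marketing = {Mika}; Ops = {}

From (2): Mika ∉ Legal.
(1) (exactly one): Pita ∈ Legal.
(5): Eitan matches Pita: Eitan ∈ Legal.
Suppose Mika ∉ Marketing: no assignment then satisfies all the clues, so Mika ∈ Marketing.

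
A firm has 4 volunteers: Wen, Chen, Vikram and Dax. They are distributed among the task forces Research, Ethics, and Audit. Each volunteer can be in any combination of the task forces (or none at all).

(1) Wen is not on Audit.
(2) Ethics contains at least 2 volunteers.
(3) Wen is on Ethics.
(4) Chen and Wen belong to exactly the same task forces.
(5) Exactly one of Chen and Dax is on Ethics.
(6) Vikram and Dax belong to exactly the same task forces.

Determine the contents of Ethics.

Ethics = {Chen, Wen}

From (1): Wen ∉ Audit.
From (3): Wen ∈ Ethics.
(4): Chen matches Wen: Chen ∈ Ethics.
(4): Chen matches Wen: Chen ∉ Audit.
(5) (exactly one): Dax ∉ Ethics.
(6): Vikram matches Dax: Vikram ∉ Ethics.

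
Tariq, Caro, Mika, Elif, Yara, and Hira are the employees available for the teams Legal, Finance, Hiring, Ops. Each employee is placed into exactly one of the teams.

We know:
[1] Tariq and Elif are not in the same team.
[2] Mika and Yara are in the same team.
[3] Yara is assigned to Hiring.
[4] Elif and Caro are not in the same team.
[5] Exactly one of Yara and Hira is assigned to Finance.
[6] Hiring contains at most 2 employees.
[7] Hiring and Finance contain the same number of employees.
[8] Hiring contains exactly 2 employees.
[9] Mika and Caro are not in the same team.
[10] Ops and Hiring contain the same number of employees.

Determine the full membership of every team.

From (3): Yara ∈ Hiring.
(2): Mika matches Yara: Mika ∉ Legal.
(2): Mika matches Yara: Mika ∉ Finance.
(2): Mika matches Yara: Mika ∈ Hiring.
(5) (exactly one): Hira ∈ Finance.
(6): Hiring already has 2, so the rest are out.
Suppose Tariq ∈ Legal: no assignment then satisfies all the clues, so Tariq ∉ Legal.

Legal = {}; Finance = {Elif, Hira}; Hiring = {Mika, Yara}; Ops = {Caro, Tariq}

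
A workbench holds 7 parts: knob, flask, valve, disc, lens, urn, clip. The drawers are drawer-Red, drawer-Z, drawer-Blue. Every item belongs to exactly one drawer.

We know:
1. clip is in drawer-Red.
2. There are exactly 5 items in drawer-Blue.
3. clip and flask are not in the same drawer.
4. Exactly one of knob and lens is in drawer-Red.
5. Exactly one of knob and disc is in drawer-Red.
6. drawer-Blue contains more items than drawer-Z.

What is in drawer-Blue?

From (1): clip ∈ drawer-Red.
(3): flask ∉ drawer-Red.
Suppose knob ∈ drawer-Blue: no assignment then satisfies all the clues, so knob ∉ drawer-Blue.

drawer-Blue = {disc, flask, lens, urn, valve}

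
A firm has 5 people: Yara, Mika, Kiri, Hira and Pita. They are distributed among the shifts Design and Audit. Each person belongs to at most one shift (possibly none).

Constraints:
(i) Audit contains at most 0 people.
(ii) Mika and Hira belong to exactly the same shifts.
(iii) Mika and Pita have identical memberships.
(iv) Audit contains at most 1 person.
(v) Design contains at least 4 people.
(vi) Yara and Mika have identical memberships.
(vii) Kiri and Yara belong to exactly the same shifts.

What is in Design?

Design = {Hira, Kiri, Mika, Pita, Yara}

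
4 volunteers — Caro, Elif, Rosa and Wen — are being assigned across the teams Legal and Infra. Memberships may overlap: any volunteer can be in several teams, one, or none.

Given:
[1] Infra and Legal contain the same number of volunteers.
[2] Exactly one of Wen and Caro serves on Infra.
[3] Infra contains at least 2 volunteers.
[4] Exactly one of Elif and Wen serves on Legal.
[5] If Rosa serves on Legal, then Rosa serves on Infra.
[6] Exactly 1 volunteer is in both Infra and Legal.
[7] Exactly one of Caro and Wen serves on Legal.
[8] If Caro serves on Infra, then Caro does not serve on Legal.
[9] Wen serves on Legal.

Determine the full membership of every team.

Legal = {Rosa, Wen}; Infra = {Caro, Rosa}

From (9): Wen ∈ Legal.
(4) (exactly one): Elif ∉ Legal.
(7) (exactly one): Caro ∉ Legal.
Suppose Caro ∉ Infra: no assignment then satisfies all the clues, so Caro ∈ Infra.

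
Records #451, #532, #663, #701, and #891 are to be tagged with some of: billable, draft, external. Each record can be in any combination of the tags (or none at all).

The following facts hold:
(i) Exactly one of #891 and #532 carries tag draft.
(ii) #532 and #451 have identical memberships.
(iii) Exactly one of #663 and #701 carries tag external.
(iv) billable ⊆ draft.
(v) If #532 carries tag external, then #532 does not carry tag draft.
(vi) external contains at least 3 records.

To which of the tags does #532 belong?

#532: external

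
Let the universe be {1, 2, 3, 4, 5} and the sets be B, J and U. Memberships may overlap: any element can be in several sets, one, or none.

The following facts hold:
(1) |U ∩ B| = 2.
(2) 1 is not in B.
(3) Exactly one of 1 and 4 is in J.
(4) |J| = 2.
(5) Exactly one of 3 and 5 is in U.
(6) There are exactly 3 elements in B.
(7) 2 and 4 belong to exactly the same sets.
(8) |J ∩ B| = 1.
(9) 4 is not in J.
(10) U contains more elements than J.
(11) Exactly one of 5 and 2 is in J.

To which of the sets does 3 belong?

From (2): 1 ∉ B.
From (9): 4 ∉ J.
(3) (exactly one): 1 ∈ J.
(7): 2 matches 4: 2 ∉ J.
(11) (exactly one): 5 ∈ J.
(4): J already has 2, so the rest are out.
Suppose 3 ∈ B: no assignment then satisfies all the clues, so 3 ∉ B.

3: U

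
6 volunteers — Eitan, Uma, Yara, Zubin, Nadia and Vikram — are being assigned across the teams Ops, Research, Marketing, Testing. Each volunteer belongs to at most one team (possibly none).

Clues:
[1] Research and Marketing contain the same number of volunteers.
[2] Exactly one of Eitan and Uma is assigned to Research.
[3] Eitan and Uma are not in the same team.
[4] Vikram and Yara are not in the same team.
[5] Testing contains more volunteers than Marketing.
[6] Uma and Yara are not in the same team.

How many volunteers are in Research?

1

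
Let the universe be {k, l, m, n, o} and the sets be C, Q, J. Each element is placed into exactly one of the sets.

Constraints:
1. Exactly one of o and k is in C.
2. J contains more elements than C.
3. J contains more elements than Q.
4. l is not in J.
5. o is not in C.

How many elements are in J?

3

From (4): l ∉ J.
From (5): o ∉ C.
(1) (exactly one): k ∈ C.
Suppose m ∈ C: no assignment then satisfies all the clues, so m ∉ C.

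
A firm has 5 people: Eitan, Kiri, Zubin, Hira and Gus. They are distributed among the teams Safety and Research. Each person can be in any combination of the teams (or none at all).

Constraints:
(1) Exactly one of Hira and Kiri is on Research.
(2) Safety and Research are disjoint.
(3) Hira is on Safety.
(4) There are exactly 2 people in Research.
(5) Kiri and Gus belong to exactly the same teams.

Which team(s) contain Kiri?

Kiri: Research

From (3): Hira ∈ Safety.
(2) (disjoint): Hira ∉ Research.
(1) (exactly one): Kiri ∈ Research.
(2) (disjoint): Kiri ∉ Safety.
(5): Gus matches Kiri: Gus ∉ Safety.
(5): Gus matches Kiri: Gus ∈ Research.
(4): Research already has 2, so the rest are out.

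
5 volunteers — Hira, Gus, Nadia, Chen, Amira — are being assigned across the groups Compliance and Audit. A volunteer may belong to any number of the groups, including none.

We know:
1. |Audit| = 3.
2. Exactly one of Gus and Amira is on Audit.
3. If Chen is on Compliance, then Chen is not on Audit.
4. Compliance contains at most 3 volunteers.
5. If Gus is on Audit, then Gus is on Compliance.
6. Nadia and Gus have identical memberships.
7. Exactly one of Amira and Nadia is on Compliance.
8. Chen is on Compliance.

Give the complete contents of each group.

Compliance = {Chen, Gus, Nadia}; Audit = {Gus, Hira, Nadia}

From (8): Chen ∈ Compliance.
(3): Chen ∉ Audit.
Suppose Hira ∈ Compliance: no assignment then satisfies all the clues, so Hira ∉ Compliance.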